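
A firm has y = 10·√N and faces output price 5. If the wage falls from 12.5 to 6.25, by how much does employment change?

From P·MP_N = w with MP_N = 5·N^(-1/2), the labor demand is N(w) = (25/w)^(2).
At w = 12.5: N = 4. At w = 6.25: N = 16.
ΔN = 16 − 4 = 12.

ΔN = 12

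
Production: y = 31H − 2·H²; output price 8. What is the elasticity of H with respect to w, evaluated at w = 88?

ε = -0.55

From P·MP_H = w with MP_H = 31 − 4H, labor demand is H(w) = (31 − w/8)/4.
dH/dw = −1/(32) = -0.03125.
At w = 88, H = 5, so ε = (dH/dw)·(w/H) = (-0.03125)·(88/5) = -0.55.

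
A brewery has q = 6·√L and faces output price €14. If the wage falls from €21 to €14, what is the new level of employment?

L* = 9

From P·MP_L = w with MP_L = 3·L^(-1/2), the labor demand is L(w) = (42/w)^(2).
At w = 21: L = 4. At w = 14: L = 9.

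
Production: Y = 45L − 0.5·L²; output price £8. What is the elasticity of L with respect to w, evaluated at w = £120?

From P·MP_L = w with MP_L = 45 − L, labor demand is L(w) = 45 − w/8.
dL/dw = −1/(8) = -0.125.
At w = 120, L = 30, so ε = (dL/dw)·(w/L) = (-0.125)·(120/30) = -0.5.

ε = -0.5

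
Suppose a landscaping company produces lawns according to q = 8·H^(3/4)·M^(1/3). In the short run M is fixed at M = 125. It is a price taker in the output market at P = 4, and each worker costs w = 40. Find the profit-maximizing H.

With M = 125, MP_H = (3/4)·8·H^(-1/4)·125^(1/3) = 30·H^(-1/4).
Profit maximization for a price taker requires P·MP_H = w: 4·30·H^(-1/4) = 40.
So H^(-1/4) = 1/3, which gives H = 81.

H* = 81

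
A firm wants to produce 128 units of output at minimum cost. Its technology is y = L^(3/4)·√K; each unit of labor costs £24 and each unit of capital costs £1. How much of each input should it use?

L* = 16, K* = 256

Cost minimization requires the marginal rate of technical substitution to equal the input-price ratio: MP_L/MP_K = w/r.
Here MP_L/MP_K = (3/4)·(K/L)/(1/2) = 1.5·(K/L). Setting this equal to 24/1 = 24 gives K = 16L.
Substituting into y = 128: L^(3/4)·(16L)^(1/2) = 128.
Solving, L = 16 and K = 256.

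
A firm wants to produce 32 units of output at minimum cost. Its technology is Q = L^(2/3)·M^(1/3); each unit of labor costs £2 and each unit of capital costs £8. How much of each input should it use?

Cost minimization requires the marginal rate of technical substitution to equal the input-price ratio: MP_L/MP_M = w/r.
Here MP_L/MP_M = (2/3)·(M/L)/(1/3) = 2·(M/L). Setting this equal to 2/8 = 0.25 gives M = 0.125L.
Substituting into Q = 32: L^(2/3)·(0.125L)^(1/3) = 32.
Solving, L = 64 and M = 8.

L* = 64, M* = 8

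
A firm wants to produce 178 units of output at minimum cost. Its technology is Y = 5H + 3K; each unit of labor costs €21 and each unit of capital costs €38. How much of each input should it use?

The inputs are perfect substitutes, so the firm uses whichever has the lower cost per unit of output.
Cost per unit of output via H is w/5 = 4.2; via K it is r/3 = 38/3. H is cheaper.
Producing Y = 178 with H alone: H = 35.6, K = 0.

H* = 35.6, K* = 0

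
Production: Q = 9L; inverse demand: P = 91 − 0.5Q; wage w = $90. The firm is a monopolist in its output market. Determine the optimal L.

L* = 9

Marginal revenue from the inverse demand is MR = 91 − Q.
The marginal product is MP_L = 9.
A monopolist hires until marginal revenue product equals the wage: MR·MP_L = w.
(91 − 9L)·9 = 90, so L = 9.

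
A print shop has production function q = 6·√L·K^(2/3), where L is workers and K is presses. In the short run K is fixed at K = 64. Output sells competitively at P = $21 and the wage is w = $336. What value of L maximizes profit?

With K = 64, MP_L = (1/2)·6·L^(-1/2)·64^(2/3) = 48·L^(-1/2).
Profit maximization for a price taker requires P·MP_L = w: 21·48·L^(-1/2) = 336.
So L^(-1/2) = 1/3, which gives L = 9.

L* = 9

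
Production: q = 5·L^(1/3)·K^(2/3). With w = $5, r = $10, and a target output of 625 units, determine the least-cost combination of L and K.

L* = 125, K* = 125

Cost minimization requires the marginal rate of technical substitution to equal the input-price ratio: MP_L/MP_K = w/r.
Here MP_L/MP_K = (1/3)·(K/L)/(2/3) = 0.5·(K/L). Setting this equal to 5/10 = 0.5 gives K = L.
Substituting into q = 625: 5·L^(1/3)·(L)^(2/3) = 625.
Solving, L = 125 and K = 125.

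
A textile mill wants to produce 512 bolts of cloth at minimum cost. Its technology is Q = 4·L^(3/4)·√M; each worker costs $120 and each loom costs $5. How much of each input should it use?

L* = 16, M* = 256

Cost minimization requires the marginal rate of technical substitution to equal the input-price ratio: MP_L/MP_M = w/r.
Here MP_L/MP_M = (3/4)·(M/L)/(1/2) = 1.5·(M/L). Setting this equal to 120/5 = 24 gives M = 16L.
Substituting into Q = 512: 4·L^(3/4)·(16L)^(1/2) = 512.
Solving, L = 16 and M = 256.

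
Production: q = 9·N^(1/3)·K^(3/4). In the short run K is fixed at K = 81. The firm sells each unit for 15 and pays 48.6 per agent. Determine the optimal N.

N* = 125

With K = 81, MP_N = (1/3)·9·N^(-2/3)·81^(3/4) = 81·N^(-2/3).
Profit maximization for a price taker requires P·MP_N = w: 15·81·N^(-2/3) = 48.6.
So N^(-2/3) = 0.04, which gives N = 125.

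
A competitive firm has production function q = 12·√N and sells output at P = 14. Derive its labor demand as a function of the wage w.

MP_N = (1/2)·12·N^(-1/2) = 6·N^(-1/2).
Setting P·MP_N = w: 84·N^(-1/2) = w.
Solving for N: N^(-1/2) = w/84, so N = (84/w)^(2).

N(w) = 7056/w²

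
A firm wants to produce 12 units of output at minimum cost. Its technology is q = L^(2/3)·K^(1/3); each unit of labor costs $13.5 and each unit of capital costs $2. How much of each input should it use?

L* = 8, K* = 27

Cost minimization requires the marginal rate of technical substitution to equal the input-price ratio: MP_L/MP_K = w/r.
Here MP_L/MP_K = (2/3)·(K/L)/(1/3) = 2·(K/L). Setting this equal to 13.5/2 = 6.75 gives K = 3.375L.
Substituting into q = 12: L^(2/3)·(3.375L)^(1/3) = 12.
Solving, L = 8 and K = 27.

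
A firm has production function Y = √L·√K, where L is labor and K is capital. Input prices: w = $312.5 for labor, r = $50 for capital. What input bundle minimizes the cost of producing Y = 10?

Cost minimization requires the marginal rate of technical substitution to equal the input-price ratio: MP_L/MP_K = w/r.
Here MP_L/MP_K = (1/2)·(K/L)/(1/2) = (K/L). Setting this equal to 312.5/50 = 6.25 gives K = 6.25L.
Substituting into Y = 10: L^(1/2)·(6.25L)^(1/2) = 10.
Solving, L = 4 and K = 25.

L* = 4, K* = 25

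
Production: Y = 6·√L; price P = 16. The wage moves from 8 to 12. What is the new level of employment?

L* = 16

From P·MP_L = w with MP_L = 3·L^(-1/2), the labor demand is L(w) = (48/w)^(2).
At w = 8: L = 36. At w = 12: L = 16.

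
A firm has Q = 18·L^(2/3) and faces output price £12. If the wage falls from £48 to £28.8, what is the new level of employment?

From P·MP_L = w with MP_L = 12·L^(-1/3), the labor demand is L(w) = (144/w)^(3).
At w = 48: L = 27. At w = 28.8: L = 125.

L* = 125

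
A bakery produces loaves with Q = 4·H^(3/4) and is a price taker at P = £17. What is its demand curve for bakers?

H(w) = 6765201/w^(4)

MP_H = (3/4)·4·H^(-1/4) = 3·H^(-1/4).
Setting P·MP_H = w: 51·H^(-1/4) = w.
Solving for H: H^(-1/4) = w/51, so H = (51/w)^(4).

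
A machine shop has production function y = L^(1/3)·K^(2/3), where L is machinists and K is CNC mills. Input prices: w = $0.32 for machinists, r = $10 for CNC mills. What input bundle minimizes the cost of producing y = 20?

Cost minimization requires the marginal rate of technical substitution to equal the input-price ratio: MP_L/MP_K = w/r.
Here MP_L/MP_K = (1/3)·(K/L)/(2/3) = 0.5·(K/L). Setting this equal to 0.32/10 = 0.032 gives K = 0.064L.
Substituting into y = 20: L^(1/3)·(0.064L)^(2/3) = 20.
Solving, L = 125 and K = 8.

L* = 125, K* = 8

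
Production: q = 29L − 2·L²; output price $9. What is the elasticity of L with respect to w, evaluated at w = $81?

ε = -0.45

From P·MP_L = w with MP_L = 29 − 4L, labor demand is L(w) = (29 − w/9)/4.
dL/dw = −1/(36) = -1/36.
At w = 81, L = 5, so ε = (dL/dw)·(w/L) = (-1/36)·(81/5) = -0.45.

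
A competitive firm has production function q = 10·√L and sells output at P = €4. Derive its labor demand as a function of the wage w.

MP_L = (1/2)·10·L^(-1/2) = 5·L^(-1/2).
Setting P·MP_L = w: 20·L^(-1/2) = w.
Solving for L: L^(-1/2) = w/20, so L = (20/w)^(2).

L(w) = 400/w²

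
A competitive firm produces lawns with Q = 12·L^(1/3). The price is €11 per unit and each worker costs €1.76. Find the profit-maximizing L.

MP_L = (1/3)·12·L^(-2/3) = 4·L^(-2/3).
Profit maximization for a price taker requires P·MP_L = w: 11·4·L^(-2/3) = 1.76.
So L^(-2/3) = 0.04, which gives L = 125.

L* = 125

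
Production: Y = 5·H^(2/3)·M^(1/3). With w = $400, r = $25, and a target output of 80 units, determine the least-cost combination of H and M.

Cost minimization requires the marginal rate of technical substitution to equal the input-price ratio: MP_H/MP_M = w/r.
Here MP_H/MP_M = (2/3)·(M/H)/(1/3) = 2·(M/H). Setting this equal to 400/25 = 16 gives M = 8H.
Substituting into Y = 80: 5·H^(2/3)·(8H)^(1/3) = 80.
Solving, H = 8 and M = 64.

H* = 8, M* = 64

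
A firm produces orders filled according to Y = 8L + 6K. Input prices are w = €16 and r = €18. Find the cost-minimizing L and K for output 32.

The inputs are perfect substitutes, so the firm uses whichever has the lower cost per unit of output.
Cost per unit of output via L is w/8 = 2; via K it is r/6 = 3. L is cheaper.
Producing Y = 32 with L alone: L = 4, K = 0.

L* = 4, K* = 0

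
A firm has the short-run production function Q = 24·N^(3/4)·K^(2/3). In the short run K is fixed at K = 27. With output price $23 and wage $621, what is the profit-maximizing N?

N* = 1296

With K = 27, MP_N = (3/4)·24·N^(-1/4)·27^(2/3) = 162·N^(-1/4).
Profit maximization for a price taker requires P·MP_N = w: 23·162·N^(-1/4) = 621.
So N^(-1/4) = 1/6, which gives N = 1296.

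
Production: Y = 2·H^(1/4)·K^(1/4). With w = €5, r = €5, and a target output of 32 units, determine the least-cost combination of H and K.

Cost minimization requires the marginal rate of technical substitution to equal the input-price ratio: MP_H/MP_K = w/r.
Here MP_H/MP_K = (1/4)·(K/H)/(1/4) = (K/H). Setting this equal to 5/5 = 1 gives K = H.
Substituting into Y = 32: 2·H^(1/4)·(H)^(1/4) = 32.
Solving, H = 256 and K = 256.

H* = 256, K* = 256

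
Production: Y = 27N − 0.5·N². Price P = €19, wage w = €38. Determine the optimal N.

N* = 25

The marginal product of N is MP_N = 27 − N.
A price-taking firm hires until the value of the marginal product equals the wage: P·MP_N = w, so 19·(27 − N) = 38.
Then 27 − N = 2, giving N = 25.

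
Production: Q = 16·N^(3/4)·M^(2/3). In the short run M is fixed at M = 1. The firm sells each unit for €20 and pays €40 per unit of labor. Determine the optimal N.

With M = 1, MP_N = (3/4)·16·N^(-1/4)·1^(2/3) = 12·N^(-1/4).
Profit maximization for a price taker requires P·MP_N = w: 20·12·N^(-1/4) = 40.
So N^(-1/4) = 1/6, which gives N = 1296.

N* = 1296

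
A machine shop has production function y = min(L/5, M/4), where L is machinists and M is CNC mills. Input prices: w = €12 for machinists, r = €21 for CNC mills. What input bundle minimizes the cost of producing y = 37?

L* = 185, M* = 148

With a fixed-proportions technology, the cost-minimizing bundle uses no slack in either input: L/5 = M/4 = y.
So L = 5·37 = 185 and M = 4·37 = 148.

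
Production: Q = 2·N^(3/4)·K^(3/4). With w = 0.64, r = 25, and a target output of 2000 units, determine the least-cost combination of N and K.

Cost minimization requires the marginal rate of technical substitution to equal the input-price ratio: MP_N/MP_K = w/r.
Here MP_N/MP_K = (3/4)·(K/N)/(3/4) = (K/N). Setting this equal to 0.64/25 = 0.0256 gives K = 0.0256N.
Substituting into Q = 2000: 2·N^(3/4)·(0.0256N)^(3/4) = 2000.
Solving, N = 625 and K = 16.

N* = 625, K* = 16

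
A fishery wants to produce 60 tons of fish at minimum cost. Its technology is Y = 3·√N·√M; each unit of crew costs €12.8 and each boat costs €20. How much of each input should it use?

Cost minimization requires the marginal rate of technical substitution to equal the input-price ratio: MP_N/MP_M = w/r.
Here MP_N/MP_M = (1/2)·(M/N)/(1/2) = (M/N). Setting this equal to 12.8/20 = 0.64 gives M = 0.64N.
Substituting into Y = 60: 3·N^(1/2)·(0.64N)^(1/2) = 60.
Solving, N = 25 and M = 16.

N* = 25, M* = 16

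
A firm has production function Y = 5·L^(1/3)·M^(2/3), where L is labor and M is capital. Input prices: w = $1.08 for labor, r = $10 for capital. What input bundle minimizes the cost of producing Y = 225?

Cost minimization requires the marginal rate of technical substitution to equal the input-price ratio: MP_L/MP_M = w/r.
Here MP_L/MP_M = (1/3)·(M/L)/(2/3) = 0.5·(M/L). Setting this equal to 1.08/10 = 0.108 gives M = 0.216L.
Substituting into Y = 225: 5·L^(1/3)·(0.216L)^(2/3) = 225.
Solving, L = 125 and M = 27.

L* = 125, M* = 27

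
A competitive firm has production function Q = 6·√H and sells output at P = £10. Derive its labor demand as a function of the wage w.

H(w) = 900/w²

MP_H = (1/2)·6·H^(-1/2) = 3·H^(-1/2).
Setting P·MP_H = w: 30·H^(-1/2) = w.
Solving for H: H^(-1/2) = w/30, so H = (30/w)^(2).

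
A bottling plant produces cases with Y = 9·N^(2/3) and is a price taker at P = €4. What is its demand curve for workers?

MP_N = (2/3)·9·N^(-1/3) = 6·N^(-1/3).
Setting P·MP_N = w: 24·N^(-1/3) = w.
Solving for N: N^(-1/3) = w/24, so N = (24/w)^(3).

N(w) = 13824/w³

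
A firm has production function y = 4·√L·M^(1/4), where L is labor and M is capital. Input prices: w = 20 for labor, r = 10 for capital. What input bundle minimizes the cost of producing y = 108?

Cost minimization requires the marginal rate of technical substitution to equal the input-price ratio: MP_L/MP_M = w/r.
Here MP_L/MP_M = (1/2)·(M/L)/(1/4) = 2·(M/L). Setting this equal to 20/10 = 2 gives M = L.
Substituting into y = 108: 4·L^(1/2)·(L)^(1/4) = 108.
Solving, L = 81 and M = 81.

L* = 81, M* = 81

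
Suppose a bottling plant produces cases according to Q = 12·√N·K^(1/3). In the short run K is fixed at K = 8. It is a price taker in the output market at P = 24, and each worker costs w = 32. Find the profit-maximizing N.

With K = 8, MP_N = (1/2)·12·N^(-1/2)·8^(1/3) = 12·N^(-1/2).
Profit maximization for a price taker requires P·MP_N = w: 24·12·N^(-1/2) = 32.
So N^(-1/2) = 1/9, which gives N = 81.

N* = 81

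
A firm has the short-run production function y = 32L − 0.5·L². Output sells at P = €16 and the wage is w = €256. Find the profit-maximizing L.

L* = 16

The marginal product of L is MP_L = 32 − L.
A price-taking firm hires until the value of the marginal product equals the wage: P·MP_L = w, so 16·(32 − L) = 256.
Then 32 − L = 16, giving L = 16.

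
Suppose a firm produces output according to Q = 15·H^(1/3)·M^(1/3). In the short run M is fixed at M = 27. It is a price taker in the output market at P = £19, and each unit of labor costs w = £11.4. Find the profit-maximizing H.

With M = 27, MP_H = (1/3)·15·H^(-2/3)·27^(1/3) = 15·H^(-2/3).
Profit maximization for a price taker requires P·MP_H = w: 19·15·H^(-2/3) = 11.4.
So H^(-2/3) = 0.04, which gives H = 125.

H* = 125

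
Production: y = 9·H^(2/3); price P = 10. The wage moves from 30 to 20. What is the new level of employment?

From P·MP_H = w with MP_H = 6·H^(-1/3), the labor demand is H(w) = (60/w)^(3).
At w = 30: H = 8. At w = 20: H = 27.

H* = 27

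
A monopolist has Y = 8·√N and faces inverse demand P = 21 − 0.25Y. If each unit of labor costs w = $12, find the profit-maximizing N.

Marginal revenue from the inverse demand is MR = 21 − 0.5Y.
The marginal product is MP_N = 4·N^(-1/2).
A monopolist hires until marginal revenue product equals the wage: MR·MP_N = w.
At N, Y = 8·√N. Substituting and solving: (21 − 4·√N)·4·N^(-1/2) = 12 gives N = 9.

N* = 9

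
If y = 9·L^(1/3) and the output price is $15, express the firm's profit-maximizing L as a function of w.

L(w) = (45/w)^(3/2)

MP_L = (1/3)·9·L^(-2/3) = 3·L^(-2/3).
Setting P·MP_L = w: 45·L^(-2/3) = w.
Solving for L: L^(-2/3) = w/45, so L = (45/w)^(3/2).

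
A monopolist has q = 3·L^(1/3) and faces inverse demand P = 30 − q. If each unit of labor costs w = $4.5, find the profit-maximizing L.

Marginal revenue from the inverse demand is MR = 30 − 2q.
The marginal product is MP_L = L^(-2/3).
A monopolist hires until marginal revenue product equals the wage: MR·MP_L = w.
At L, q = 3·L^(1/3). Substituting and solving: (30 − 6·L^(1/3))·L^(-2/3) = 4.5 gives L = 8.

L* = 8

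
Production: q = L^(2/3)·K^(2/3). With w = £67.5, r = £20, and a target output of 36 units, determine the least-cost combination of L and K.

Cost minimization requires the marginal rate of technical substitution to equal the input-price ratio: MP_L/MP_K = w/r.
Here MP_L/MP_K = (2/3)·(K/L)/(2/3) = (K/L). Setting this equal to 67.5/20 = 3.375 gives K = 3.375L.
Substituting into q = 36: L^(2/3)·(3.375L)^(2/3) = 36.
Solving, L = 8 and K = 27.

L* = 8, K* = 27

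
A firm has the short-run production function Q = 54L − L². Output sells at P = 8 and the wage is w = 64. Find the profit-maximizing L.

The marginal product of L is MP_L = 54 − 2L.
A price-taking firm hires until the value of the marginal product equals the wage: P·MP_L = w, so 8·(54 − 2L) = 64.
Then 54 − 2L = 8, giving L = 23.

L* = 23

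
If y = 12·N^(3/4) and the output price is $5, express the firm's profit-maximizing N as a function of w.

MP_N = (3/4)·12·N^(-1/4) = 9·N^(-1/4).
Setting P·MP_N = w: 45·N^(-1/4) = w.
Solving for N: N^(-1/4) = w/45, so N = (45/w)^(4).

N(w) = 4100625/w^(4)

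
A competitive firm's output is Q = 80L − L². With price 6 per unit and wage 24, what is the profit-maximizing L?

L* = 38

The marginal product of L is MP_L = 80 − 2L.
A price-taking firm hires until the value of the marginal product equals the wage: P·MP_L = w, so 6·(80 − 2L) = 24.
Then 80 − 2L = 4, giving L = 38.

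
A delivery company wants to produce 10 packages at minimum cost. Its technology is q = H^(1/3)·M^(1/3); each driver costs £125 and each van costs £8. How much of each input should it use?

Cost minimization requires the marginal rate of technical substitution to equal the input-price ratio: MP_H/MP_M = w/r.
Here MP_H/MP_M = (1/3)·(M/H)/(1/3) = (M/H). Setting this equal to 125/8 = 15.625 gives M = 15.625H.
Substituting into q = 10: H^(1/3)·(15.625H)^(1/3) = 10.
Solving, H = 8 and M = 125.

H* = 8, M* = 125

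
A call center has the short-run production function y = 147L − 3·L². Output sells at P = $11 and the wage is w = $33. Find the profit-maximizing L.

L* = 24

The marginal product of L is MP_L = 147 − 6L.
A price-taking firm hires until the value of the marginal product equals the wage: P·MP_L = w, so 11·(147 − 6L) = 33.
Then 147 − 6L = 3, giving L = 24.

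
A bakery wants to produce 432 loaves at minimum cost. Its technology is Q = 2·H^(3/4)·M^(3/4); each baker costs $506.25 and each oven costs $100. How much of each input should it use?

H* = 16, M* = 81

Cost minimization requires the marginal rate of technical substitution to equal the input-price ratio: MP_H/MP_M = w/r.
Here MP_H/MP_M = (3/4)·(M/H)/(3/4) = (M/H). Setting this equal to 506.25/100 = 5.0625 gives M = 5.0625H.
Substituting into Q = 432: 2·H^(3/4)·(5.0625H)^(3/4) = 432.
Solving, H = 16 and M = 81.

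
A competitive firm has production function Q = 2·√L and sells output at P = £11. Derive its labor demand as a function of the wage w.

L(w) = 121/w²

MP_L = (1/2)·2·L^(-1/2) = L^(-1/2).
Setting P·MP_L = w: 11·L^(-1/2) = w.
Solving for L: L^(-1/2) = w/11, so L = (11/w)^(2).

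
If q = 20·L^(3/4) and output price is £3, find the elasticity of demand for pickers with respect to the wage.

MP_L = (3/4)·20·L^(-1/4), so P·MP_L = w gives 45·L^(-1/4) = w.
Solving, L(w) = (45/w)^(4). This is a constant-elasticity form: L ∝ w^(−4), so ε = −4.

ε = -4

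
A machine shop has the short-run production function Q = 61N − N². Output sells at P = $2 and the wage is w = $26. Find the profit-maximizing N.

N* = 24

The marginal product of N is MP_N = 61 − 2N.
A price-taking firm hires until the value of the marginal product equals the wage: P·MP_N = w, so 2·(61 − 2N) = 26.
Then 61 − 2N = 13, giving N = 24.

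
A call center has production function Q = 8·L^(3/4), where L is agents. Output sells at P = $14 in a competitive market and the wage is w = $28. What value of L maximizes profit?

L* = 81

MP_L = (3/4)·8·L^(-1/4) = 6·L^(-1/4).
Profit maximization for a price taker requires P·MP_L = w: 14·6·L^(-1/4) = 28.
So L^(-1/4) = 1/3, which gives L = 81.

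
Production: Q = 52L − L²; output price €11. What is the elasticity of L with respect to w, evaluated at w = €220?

From P·MP_L = w with MP_L = 52 − 2L, labor demand is L(w) = (52 − w/11)/2.
dL/dw = −1/(22) = -1/22.
At w = 220, L = 16, so ε = (dL/dw)·(w/L) = (-1/22)·(220/16) = -0.625.

ε = -0.625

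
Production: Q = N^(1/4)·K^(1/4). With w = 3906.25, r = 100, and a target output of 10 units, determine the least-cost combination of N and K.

Cost minimization requires the marginal rate of technical substitution to equal the input-price ratio: MP_N/MP_K = w/r.
Here MP_N/MP_K = (1/4)·(K/N)/(1/4) = (K/N). Setting this equal to 3906.25/100 = 39.0625 gives K = 39.0625N.
Substituting into Q = 10: N^(1/4)·(39.0625N)^(1/4) = 10.
Solving, N = 16 and K = 625.

N* = 16, K* = 625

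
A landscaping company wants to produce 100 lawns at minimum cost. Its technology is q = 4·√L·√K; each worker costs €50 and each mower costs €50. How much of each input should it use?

Cost minimization requires the marginal rate of technical substitution to equal the input-price ratio: MP_L/MP_K = w/r.
Here MP_L/MP_K = (1/2)·(K/L)/(1/2) = (K/L). Setting this equal to 50/50 = 1 gives K = L.
Substituting into q = 100: 4·L^(1/2)·(L)^(1/2) = 100.
Solving, L = 25 and K = 25.

L* = 25, K* = 25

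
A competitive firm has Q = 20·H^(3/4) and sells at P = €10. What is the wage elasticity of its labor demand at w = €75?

ε = -4

MP_H = (3/4)·20·H^(-1/4), so P·MP_H = w gives 150·H^(-1/4) = w.
Solving, H(w) = (150/w)^(4). This is a constant-elasticity form: H ∝ w^(−4), so ε = −4.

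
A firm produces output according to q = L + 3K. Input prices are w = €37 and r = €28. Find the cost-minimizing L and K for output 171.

L* = 0, K* = 57

The inputs are perfect substitutes, so the firm uses whichever has the lower cost per unit of output.
Cost per unit of output via L is 37; via K it is 28/3. K is cheaper.
Producing q = 171 with K alone: L = 0, K = 57.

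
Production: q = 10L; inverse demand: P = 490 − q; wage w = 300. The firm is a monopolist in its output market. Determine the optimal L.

Marginal revenue from the inverse demand is MR = 490 − 2q.
The marginal product is MP_L = 10.
A monopolist hires until marginal revenue product equals the wage: MR·MP_L = w.
(490 − 20L)·10 = 300, so L = 23.

L* = 23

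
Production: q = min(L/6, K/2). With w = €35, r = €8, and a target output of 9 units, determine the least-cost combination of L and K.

L* = 54, K* = 18

With a fixed-proportions technology, the cost-minimizing bundle uses no slack in either input: L/6 = K/2 = q.
So L = 6·9 = 54 and K = 2·9 = 18.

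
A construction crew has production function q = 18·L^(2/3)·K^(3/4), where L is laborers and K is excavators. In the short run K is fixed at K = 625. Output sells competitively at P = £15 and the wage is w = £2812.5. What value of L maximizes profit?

With K = 625, MP_L = (2/3)·18·L^(-1/3)·625^(3/4) = 1500·L^(-1/3).
Profit maximization for a price taker requires P·MP_L = w: 15·1500·L^(-1/3) = 2812.5.
So L^(-1/3) = 0.125, which gives L = 512.

L* = 512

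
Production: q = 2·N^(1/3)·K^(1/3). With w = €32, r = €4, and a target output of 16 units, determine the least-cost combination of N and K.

N* = 8, K* = 64

Cost minimization requires the marginal rate of technical substitution to equal the input-price ratio: MP_N/MP_K = w/r.
Here MP_N/MP_K = (1/3)·(K/N)/(1/3) = (K/N). Setting this equal to 32/4 = 8 gives K = 8N.
Substituting into q = 16: 2·N^(1/3)·(8N)^(1/3) = 16.
Solving, N = 8 and K = 64.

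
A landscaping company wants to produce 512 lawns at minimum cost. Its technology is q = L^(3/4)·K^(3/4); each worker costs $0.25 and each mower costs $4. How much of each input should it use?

Cost minimization requires the marginal rate of technical substitution to equal the input-price ratio: MP_L/MP_K = w/r.
Here MP_L/MP_K = (3/4)·(K/L)/(3/4) = (K/L). Setting this equal to 0.25/4 = 0.0625 gives K = 0.0625L.
Substituting into q = 512: L^(3/4)·(0.0625L)^(3/4) = 512.
Solving, L = 256 and K = 16.

L* = 256, K* = 16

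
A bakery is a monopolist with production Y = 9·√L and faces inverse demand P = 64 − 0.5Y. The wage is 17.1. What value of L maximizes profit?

Marginal revenue from the inverse demand is MR = 64 − Y.
The marginal product is MP_L = 4.5·L^(-1/2).
A monopolist hires until marginal revenue product equals the wage: MR·MP_L = w.
At L, Y = 9·√L. Substituting and solving: (64 − 9·√L)·4.5·L^(-1/2) = 17.1 gives L = 25.

L* = 25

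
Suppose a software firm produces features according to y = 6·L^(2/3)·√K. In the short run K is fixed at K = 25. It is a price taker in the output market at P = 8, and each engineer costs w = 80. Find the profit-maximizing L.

With K = 25, MP_L = (2/3)·6·L^(-1/3)·25^(1/2) = 20·L^(-1/3).
Profit maximization for a price taker requires P·MP_L = w: 8·20·L^(-1/3) = 80.
So L^(-1/3) = 0.5, which gives L = 8.

L* = 8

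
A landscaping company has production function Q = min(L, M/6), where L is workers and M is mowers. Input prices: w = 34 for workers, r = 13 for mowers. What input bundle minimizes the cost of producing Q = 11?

With a fixed-proportions technology, the cost-minimizing bundle uses no slack in either input: L = M/6 = Q.
So L = 11 and M = 6·11 = 66.

L* = 11, M* = 66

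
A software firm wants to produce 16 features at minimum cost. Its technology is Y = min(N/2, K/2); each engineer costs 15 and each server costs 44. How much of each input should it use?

With a fixed-proportions technology, the cost-minimizing bundle uses no slack in either input: N/2 = K/2 = Y.
So N = 2·16 = 32 and K = 2·16 = 32.

N* = 32, K* = 32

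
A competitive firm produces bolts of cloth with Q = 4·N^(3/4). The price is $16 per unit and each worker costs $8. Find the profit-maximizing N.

N* = 1296

MP_N = (3/4)·4·N^(-1/4) = 3·N^(-1/4).
Profit maximization for a price taker requires P·MP_N = w: 16·3·N^(-1/4) = 8.
So N^(-1/4) = 1/6, which gives N = 1296.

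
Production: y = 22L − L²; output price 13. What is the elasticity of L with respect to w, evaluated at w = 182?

From P·MP_L = w with MP_L = 22 − 2L, labor demand is L(w) = (22 − w/13)/2.
dL/dw = −1/(26) = -1/26.
At w = 182, L = 4, so ε = (dL/dw)·(w/L) = (-1/26)·(182/4) = -1.75.

ε = -1.75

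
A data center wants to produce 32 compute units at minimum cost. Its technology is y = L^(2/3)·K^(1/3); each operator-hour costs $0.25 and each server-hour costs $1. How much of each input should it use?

Cost minimization requires the marginal rate of technical substitution to equal the input-price ratio: MP_L/MP_K = w/r.
Here MP_L/MP_K = (2/3)·(K/L)/(1/3) = 2·(K/L). Setting this equal to 0.25/1 = 0.25 gives K = 0.125L.
Substituting into y = 32: L^(2/3)·(0.125L)^(1/3) = 32.
Solving, L = 64 and K = 8.

L* = 64, K* = 8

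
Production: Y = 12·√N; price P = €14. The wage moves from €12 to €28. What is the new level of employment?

From P·MP_N = w with MP_N = 6·N^(-1/2), the labor demand is N(w) = (84/w)^(2).
At w = 12: N = 49. At w = 28: N = 9.

N* = 9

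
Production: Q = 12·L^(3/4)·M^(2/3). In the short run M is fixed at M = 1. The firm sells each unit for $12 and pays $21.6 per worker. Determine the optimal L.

L* = 625

With M = 1, MP_L = (3/4)·12·L^(-1/4)·1^(2/3) = 9·L^(-1/4).
Profit maximization for a price taker requires P·MP_L = w: 12·9·L^(-1/4) = 21.6.
So L^(-1/4) = 0.2, which gives L = 625.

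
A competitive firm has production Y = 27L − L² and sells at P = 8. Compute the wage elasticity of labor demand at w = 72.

From P·MP_L = w with MP_L = 27 − 2L, labor demand is L(w) = (27 − w/8)/2.
dL/dw = −1/(16) = -0.0625.
At w = 72, L = 9, so ε = (dL/dw)·(w/L) = (-0.0625)·(72/9) = -0.5.

ε = -0.5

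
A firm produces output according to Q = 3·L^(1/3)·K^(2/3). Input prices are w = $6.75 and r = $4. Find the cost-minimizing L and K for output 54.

L* = 8, K* = 27

Cost minimization requires the marginal rate of technical substitution to equal the input-price ratio: MP_L/MP_K = w/r.
Here MP_L/MP_K = (1/3)·(K/L)/(2/3) = 0.5·(K/L). Setting this equal to 6.75/4 = 1.6875 gives K = 3.375L.
Substituting into Q = 54: 3·L^(1/3)·(3.375L)^(2/3) = 54.
Solving, L = 8 and K = 27.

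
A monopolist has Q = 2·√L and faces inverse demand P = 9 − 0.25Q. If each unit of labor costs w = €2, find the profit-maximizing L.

Marginal revenue from the inverse demand is MR = 9 − 0.5Q.
The marginal product is MP_L = L^(-1/2).
A monopolist hires until marginal revenue product equals the wage: MR·MP_L = w.
At L, Q = 2·√L. Substituting and solving: (9 − √L)·L^(-1/2) = 2 gives L = 9.

L* = 9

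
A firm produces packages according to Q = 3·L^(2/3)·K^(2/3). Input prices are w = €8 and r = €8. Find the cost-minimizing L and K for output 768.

Cost minimization requires the marginal rate of technical substitution to equal the input-price ratio: MP_L/MP_K = w/r.
Here MP_L/MP_K = (2/3)·(K/L)/(2/3) = (K/L). Setting this equal to 8/8 = 1 gives K = L.
Substituting into Q = 768: 3·L^(2/3)·(L)^(2/3) = 768.
Solving, L = 64 and K = 64.

L* = 64, K* = 64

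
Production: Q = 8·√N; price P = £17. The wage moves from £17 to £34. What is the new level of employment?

From P·MP_N = w with MP_N = 4·N^(-1/2), the labor demand is N(w) = (68/w)^(2).
At w = 17: N = 16. At w = 34: N = 4.

N* = 4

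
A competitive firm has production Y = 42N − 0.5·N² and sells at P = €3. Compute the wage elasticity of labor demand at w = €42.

ε = -0.5

From P·MP_N = w with MP_N = 42 − N, labor demand is N(w) = 42 − w/3.
dN/dw = −1/(3) = -1/3.
At w = 42, N = 28, so ε = (dN/dw)·(w/N) = (-1/3)·(42/28) = -0.5.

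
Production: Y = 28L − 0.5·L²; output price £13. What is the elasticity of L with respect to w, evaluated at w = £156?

From P·MP_L = w with MP_L = 28 − L, labor demand is L(w) = 28 − w/13.
dL/dw = −1/(13) = -1/13.
At w = 156, L = 16, so ε = (dL/dw)·(w/L) = (-1/13)·(156/16) = -0.75.

ε = -0.75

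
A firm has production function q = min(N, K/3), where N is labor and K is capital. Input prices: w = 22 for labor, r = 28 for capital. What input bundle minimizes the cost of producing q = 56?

With a fixed-proportions technology, the cost-minimizing bundle uses no slack in either input: N = K/3 = q.
So N = 56 and K = 3·56 = 168.

N* = 56, K* = 168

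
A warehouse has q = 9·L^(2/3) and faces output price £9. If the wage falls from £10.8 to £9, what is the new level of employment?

L* = 216

From P·MP_L = w with MP_L = 6·L^(-1/3), the labor demand is L(w) = (54/w)^(3).
At w = 10.8: L = 125. At w = 9: L = 216.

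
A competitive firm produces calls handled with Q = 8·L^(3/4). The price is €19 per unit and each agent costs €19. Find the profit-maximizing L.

L* = 1296

MP_L = (3/4)·8·L^(-1/4) = 6·L^(-1/4).
Profit maximization for a price taker requires P·MP_L = w: 19·6·L^(-1/4) = 19.
So L^(-1/4) = 1/6, which gives L = 1296.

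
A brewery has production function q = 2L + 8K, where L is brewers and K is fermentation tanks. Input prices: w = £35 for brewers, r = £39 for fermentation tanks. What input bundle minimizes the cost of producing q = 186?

The inputs are perfect substitutes, so the firm uses whichever has the lower cost per unit of output.
Cost per unit of output via L is w/2 = 17.5; via K it is r/8 = 4.875. K is cheaper.
Producing q = 186 with K alone: L = 0, K = 23.25.

L* = 0, K* = 23.25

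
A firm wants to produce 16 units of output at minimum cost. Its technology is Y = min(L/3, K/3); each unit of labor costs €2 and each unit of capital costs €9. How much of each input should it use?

L* = 48, K* = 48

With a fixed-proportions technology, the cost-minimizing bundle uses no slack in either input: L/3 = K/3 = Y.
So L = 3·16 = 48 and K = 3·16 = 48.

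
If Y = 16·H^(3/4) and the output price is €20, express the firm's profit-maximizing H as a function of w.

H(w) = (240/w)^(4)

MP_H = (3/4)·16·H^(-1/4) = 12·H^(-1/4).
Setting P·MP_H = w: 240·H^(-1/4) = w.
Solving for H: H^(-1/4) = w/240, so H = (240/w)^(4).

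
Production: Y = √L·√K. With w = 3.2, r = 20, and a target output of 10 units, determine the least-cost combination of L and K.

Cost minimization requires the marginal rate of technical substitution to equal the input-price ratio: MP_L/MP_K = w/r.
Here MP_L/MP_K = (1/2)·(K/L)/(1/2) = (K/L). Setting this equal to 3.2/20 = 0.16 gives K = 0.16L.
Substituting into Y = 10: L^(1/2)·(0.16L)^(1/2) = 10.
Solving, L = 25 and K = 4.

L* = 25, K* = 4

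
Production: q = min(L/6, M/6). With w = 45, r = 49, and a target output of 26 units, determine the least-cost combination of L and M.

With a fixed-proportions technology, the cost-minimizing bundle uses no slack in either input: L/6 = M/6 = q.
So L = 6·26 = 156 and M = 6·26 = 156.

L* = 156, M* = 156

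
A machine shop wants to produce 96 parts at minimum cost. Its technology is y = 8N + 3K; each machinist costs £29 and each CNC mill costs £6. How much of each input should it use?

The inputs are perfect substitutes, so the firm uses whichever has the lower cost per unit of output.
Cost per unit of output via N is w/8 = 3.625; via K it is r/3 = 2. K is cheaper.
Producing y = 96 with K alone: N = 0, K = 32.

N* = 0, K* = 32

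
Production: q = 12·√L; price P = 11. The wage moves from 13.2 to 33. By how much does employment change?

From P·MP_L = w with MP_L = 6·L^(-1/2), the labor demand is L(w) = (66/w)^(2).
At w = 13.2: L = 25. At w = 33: L = 4.
ΔL = 4 − 25 = -21.

ΔL = -21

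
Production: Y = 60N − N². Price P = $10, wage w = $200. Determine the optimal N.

N* = 20

The marginal product of N is MP_N = 60 − 2N.
A price-taking firm hires until the value of the marginal product equals the wage: P·MP_N = w, so 10·(60 − 2N) = 200.
Then 60 − 2N = 20, giving N = 20.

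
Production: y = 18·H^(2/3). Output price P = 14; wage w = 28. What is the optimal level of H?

MP_H = (2/3)·18·H^(-1/3) = 12·H^(-1/3).
Profit maximization for a price taker requires P·MP_H = w: 14·12·H^(-1/3) = 28.
So H^(-1/3) = 1/6, which gives H = 216.

H* = 216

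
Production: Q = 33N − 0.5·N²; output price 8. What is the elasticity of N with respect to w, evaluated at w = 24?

From P·MP_N = w with MP_N = 33 − N, labor demand is N(w) = 33 − w/8.
dN/dw = −1/(8) = -0.125.
At w = 24, N = 30, so ε = (dN/dw)·(w/N) = (-0.125)·(24/30) = -0.1.

ε = -0.1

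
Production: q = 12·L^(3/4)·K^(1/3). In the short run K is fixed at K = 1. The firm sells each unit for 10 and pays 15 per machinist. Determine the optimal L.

L* = 1296

With K = 1, MP_L = (3/4)·12·L^(-1/4)·1^(1/3) = 9·L^(-1/4).
Profit maximization for a price taker requires P·MP_L = w: 10·9·L^(-1/4) = 15.
So L^(-1/4) = 1/6, which gives L = 1296.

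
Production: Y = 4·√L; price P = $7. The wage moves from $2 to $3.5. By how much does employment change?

From P·MP_L = w with MP_L = 2·L^(-1/2), the labor demand is L(w) = (14/w)^(2).
At w = 2: L = 49. At w = 3.5: L = 16.
ΔL = 16 − 49 = -33.

ΔL = -33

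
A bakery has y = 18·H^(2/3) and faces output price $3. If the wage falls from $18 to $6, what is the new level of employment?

From P·MP_H = w with MP_H = 12·H^(-1/3), the labor demand is H(w) = (36/w)^(3).
At w = 18: H = 8. At w = 6: H = 216.

H* = 216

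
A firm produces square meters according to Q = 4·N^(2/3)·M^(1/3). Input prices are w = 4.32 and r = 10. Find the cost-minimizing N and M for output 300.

Cost minimization requires the marginal rate of technical substitution to equal the input-price ratio: MP_N/MP_M = w/r.
Here MP_N/MP_M = (2/3)·(M/N)/(1/3) = 2·(M/N). Setting this equal to 4.32/10 = 0.432 gives M = 0.216N.
Substituting into Q = 300: 4·N^(2/3)·(0.216N)^(1/3) = 300.
Solving, N = 125 and M = 27.

N* = 125, M* = 27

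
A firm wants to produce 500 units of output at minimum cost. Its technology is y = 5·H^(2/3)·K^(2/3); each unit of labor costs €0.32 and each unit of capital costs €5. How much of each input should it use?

Cost minimization requires the marginal rate of technical substitution to equal the input-price ratio: MP_H/MP_K = w/r.
Here MP_H/MP_K = (2/3)·(K/H)/(2/3) = (K/H). Setting this equal to 0.32/5 = 0.064 gives K = 0.064H.
Substituting into y = 500: 5·H^(2/3)·(0.064H)^(2/3) = 500.
Solving, H = 125 and K = 8.

H* = 125, K* = 8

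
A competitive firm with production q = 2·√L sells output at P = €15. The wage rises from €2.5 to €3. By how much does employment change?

ΔL = -11

From P·MP_L = w with MP_L = L^(-1/2), the labor demand is L(w) = (15/w)^(2).
At w = 2.5: L = 36. At w = 3: L = 25.
ΔL = 25 − 36 = -11.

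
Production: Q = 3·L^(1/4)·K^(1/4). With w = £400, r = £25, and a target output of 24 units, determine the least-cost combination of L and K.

L* = 16, K* = 256

Cost minimization requires the marginal rate of technical substitution to equal the input-price ratio: MP_L/MP_K = w/r.
Here MP_L/MP_K = (1/4)·(K/L)/(1/4) = (K/L). Setting this equal to 400/25 = 16 gives K = 16L.
Substituting into Q = 24: 3·L^(1/4)·(16L)^(1/4) = 24.
Solving, L = 16 and K = 256.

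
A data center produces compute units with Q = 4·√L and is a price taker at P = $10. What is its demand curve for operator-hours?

MP_L = (1/2)·4·L^(-1/2) = 2·L^(-1/2).
Setting P·MP_L = w: 20·L^(-1/2) = w.
Solving for L: L^(-1/2) = w/20, so L = (20/w)^(2).

L(w) = 400/w²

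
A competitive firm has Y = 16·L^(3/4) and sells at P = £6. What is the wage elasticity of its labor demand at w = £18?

MP_L = (3/4)·16·L^(-1/4), so P·MP_L = w gives 72·L^(-1/4) = w.
Solving, L(w) = (72/w)^(4). This is a constant-elasticity form: L ∝ w^(−4), so ε = −4.

ε = -4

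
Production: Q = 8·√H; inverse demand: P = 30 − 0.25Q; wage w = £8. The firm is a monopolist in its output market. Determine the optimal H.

H* = 25

Marginal revenue from the inverse demand is MR = 30 − 0.5Q.
The marginal product is MP_H = 4·H^(-1/2).
A monopolist hires until marginal revenue product equals the wage: MR·MP_H = w.
At H, Q = 8·√H. Substituting and solving: (30 − 4·√H)·4·H^(-1/2) = 8 gives H = 25.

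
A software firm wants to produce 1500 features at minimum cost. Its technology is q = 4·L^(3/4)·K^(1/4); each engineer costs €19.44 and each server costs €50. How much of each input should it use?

Cost minimization requires the marginal rate of technical substitution to equal the input-price ratio: MP_L/MP_K = w/r.
Here MP_L/MP_K = (3/4)·(K/L)/(1/4) = 3·(K/L). Setting this equal to 19.44/50 = 0.3888 gives K = 0.1296L.
Substituting into q = 1500: 4·L^(3/4)·(0.1296L)^(1/4) = 1500.
Solving, L = 625 and K = 81.

L* = 625, K* = 81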